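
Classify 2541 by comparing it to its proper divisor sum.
deficient

Proper divisors of 2541: sum = 1 + 3 + 7 + 11 + 21 + 33 + 77 + 121 + 231 + 363 + 847 = 1715
Since 1715 < 2541, 2541 is deficient.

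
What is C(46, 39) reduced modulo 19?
8

Using Lucas' theorem:
Write n=46 and k=39 in base 19:
n in base 19: [2, 8]
k in base 19: [2, 1]
C(46,39) mod 19 = ∏ C(n_i, k_i) mod 19
Digit binomials (mod 19): C(2,2) = 1; C(8,1) = 8
Product: 1 × 8 = 8 ≡ 8 (mod 19)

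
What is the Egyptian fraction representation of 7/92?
1/14 + 1/215 + 1/138460

Greedy algorithm:
7/92: ceiling(92/7) = 14, use 1/14
3/644: ceiling(644/3) = 215, use 1/215
1/138460: ceiling(138460/1) = 138460, use 1/138460
Result: 7/92 = 1/14 + 1/215 + 1/138460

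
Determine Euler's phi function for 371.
312

371 = 7 × 53
φ(n) = n × ∏(1 - 1/p) for each prime p dividing n
φ(371) = 371 × (1 - 1/7) × (1 - 1/53) = 312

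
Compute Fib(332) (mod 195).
114

Matrix identity: Q^n = [[F_(n+1), F_n], [F_n, F_(n-1)]] with Q = [[1,1],[1,0]].
n = 332 = 101001100₂. Square-and-multiply, entries mod 195:
Q^1 = [[1,1],[1,0]]
Q^2 = (Q^1)² = [[2,1],[1,1]]
Q^5 = (Q^2)²·Q = [[8,5],[5,3]]
Q^10 = (Q^5)² = [[89,55],[55,34]]
Q^20 = (Q^10)² = [[26,135],[135,86]]
Q^41 = (Q^20)²·Q = [[91,181],[181,105]]
Q^83 = (Q^41)²·Q = [[78,92],[92,181]]
Q^166 = (Q^83)² = [[118,38],[38,80]]
Q^332 = (Q^166)² = [[158,114],[114,44]]
F_332 mod 195 = Q^332[0][1] = 114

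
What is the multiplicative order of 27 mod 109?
9

109 is prime, so ord(27) divides φ(109) = 108.
Divisors of 108: 1, 2, 3, 4, 6, 9, 12, 18, 27, 36, 54, 108.
Repeated squaring: 27^1 ≡ 27, 27^2 ≡ 75, 27^4 ≡ 66, 27^8 ≡ 105, 27^16 ≡ 16, 27^32 ≡ 38, 27^64 ≡ 27 (mod 109).
Test 27^d mod 109 for each divisor d in increasing order:
27^1 ≡ 27
27^2 ≡ 75
27^3 = 27^2·27^1 ≡ 63
27^4 ≡ 66
27^6 = 27^4·27^2 ≡ 45
27^9 = 27^8·27^1 ≡ 1  ← first divisor giving 1
The order is 9.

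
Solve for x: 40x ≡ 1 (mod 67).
62

gcd(40, 67) = 1, so the inverse exists.
Extended Euclidean algorithm on (67, 40):
67 = 1 × 40 + 27  ⟹  27 = (1)·67 + (-1)·40
40 = 1 × 27 + 13  ⟹  13 = (-1)·67 + (2)·40
27 = 2 × 13 + 1  ⟹  1 = (3)·67 + (-5)·40
So (-5)·40 ≡ 1 (mod 67), i.e. 40^(-1) ≡ -5 ≡ 62 (mod 67).
Check: 40 × 62 = 2480 ≡ 1 (mod 67)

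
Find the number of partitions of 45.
89134

p(n) counts ways to write n as a sum of positive integers (order ignored).
Euler's pentagonal recurrence: p(k) = p(k-1) + p(k-2) - p(k-5) - p(k-7) + p(k-12) + p(k-15) - ... (offsets j(3j∓1)/2, signs ++--, p(0)=1, p(<0)=0).
DP table for k = 0..44: p(0)=1, p(1)=1, p(2)=2, p(3)=3, p(4)=5, p(5)=7, p(6)=11, p(7)=15, p(8)=22, p(9)=30, p(10)=42, p(11)=56, p(12)=77, p(13)=101, p(14)=135, p(15)=176, p(16)=231, p(17)=297, p(18)=385, p(19)=490, p(20)=627, p(21)=792, p(22)=1002, p(23)=1255, p(24)=1575, p(25)=1958, p(26)=2436, p(27)=3010, p(28)=3718, p(29)=4565, p(30)=5604, p(31)=6842, p(32)=8349, p(33)=10143, p(34)=12310, p(35)=14883, p(36)=17977, p(37)=21637, p(38)=26015, p(39)=31185, p(40)=37338, p(41)=44583, p(42)=53174, p(43)=63261, p(44)=75175.
Final step: p(45) = p(44) + p(43) - p(40) - p(38) + p(33) + p(30) - p(23) - p(19) + p(10) + p(5)
= 75175 + 63261 - 37338 - 26015 + 10143 + 5604 - 1255 - 490 + 42 + 7
= 89134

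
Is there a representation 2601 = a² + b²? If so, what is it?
0² + 51² (a=0, b=51)

Factorization: 2601 = 3^2 × 17^2
By Fermat: n is sum of two squares iff every prime p ≡ 3 (mod 4) appears to even power.
All primes ≡ 3 (mod 4) appear to even power.
Search a = 0, 1, 2, … for 2601 - a² a perfect square: first hit at a = 0: 2601 - 0 = 2601 = 51².
2601 = 0² + 51² = 0 + 2601 ✓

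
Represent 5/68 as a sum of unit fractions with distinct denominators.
1/14 + 1/476

Greedy algorithm:
5/68: ceiling(68/5) = 14, use 1/14
1/476: ceiling(476/1) = 476, use 1/476
Result: 5/68 = 1/14 + 1/476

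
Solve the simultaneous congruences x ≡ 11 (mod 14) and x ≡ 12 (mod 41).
53

Using Chinese Remainder Theorem:
M = 14 × 41 = 574
M1 = 41, M2 = 14
y1 = 41^(-1) mod 14 = 13
y2 = 14^(-1) mod 41 = 3
x = (11×41×13 + 12×14×3) mod 574 = 53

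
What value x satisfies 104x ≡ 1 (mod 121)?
64

gcd(104, 121) = 1, so the inverse exists.
Extended Euclidean algorithm on (121, 104):
121 = 1 × 104 + 17  ⟹  17 = (1)·121 + (-1)·104
104 = 6 × 17 + 2  ⟹  2 = (-6)·121 + (7)·104
17 = 8 × 2 + 1  ⟹  1 = (49)·121 + (-57)·104
So (-57)·104 ≡ 1 (mod 121), i.e. 104^(-1) ≡ -57 ≡ 64 (mod 121).
Check: 104 × 64 = 6656 ≡ 1 (mod 121)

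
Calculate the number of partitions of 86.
34262962

p(n) counts ways to write n as a sum of positive integers (order ignored).
Euler's pentagonal recurrence: p(k) = p(k-1) + p(k-2) - p(k-5) - p(k-7) + p(k-12) + p(k-15) - ... (offsets j(3j∓1)/2, signs ++--, p(0)=1, p(<0)=0).
DP table for k = 0..85: p(0)=1, p(1)=1, p(2)=2, p(3)=3, p(4)=5, p(5)=7, p(6)=11, p(7)=15, p(8)=22, p(9)=30, p(10)=42, p(11)=56, p(12)=77, p(13)=101, p(14)=135, p(15)=176, p(16)=231, p(17)=297, p(18)=385, p(19)=490, p(20)=627, p(21)=792, p(22)=1002, p(23)=1255, p(24)=1575, p(25)=1958, p(26)=2436, p(27)=3010, p(28)=3718, p(29)=4565, p(30)=5604, p(31)=6842, p(32)=8349, p(33)=10143, p(34)=12310, p(35)=14883, p(36)=17977, p(37)=21637, p(38)=26015, p(39)=31185, p(40)=37338, p(41)=44583, p(42)=53174, p(43)=63261, p(44)=75175, p(45)=89134, p(46)=105558, p(47)=124754, p(48)=147273, p(49)=173525, p(50)=204226, p(51)=239943, p(52)=281589, p(53)=329931, p(54)=386155, p(55)=451276, p(56)=526823, p(57)=614154, p(58)=715220, p(59)=831820, p(60)=966467, p(61)=1121505, p(62)=1300156, p(63)=1505499, p(64)=1741630, p(65)=2012558, p(66)=2323520, p(67)=2679689, p(68)=3087735, p(69)=3554345, p(70)=4087968, p(71)=4697205, p(72)=5392783, p(73)=6185689, p(74)=7089500, p(75)=8118264, p(76)=9289091, p(77)=10619863, p(78)=12132164, p(79)=13848650, p(80)=15796476, p(81)=18004327, p(82)=20506255, p(83)=23338469, p(84)=26543660, p(85)=30167357.
Final step: p(86) = p(85) + p(84) - p(81) - p(79) + p(74) + p(71) - p(64) - p(60) + p(51) + p(46) - p(35) - p(29) + p(16) + p(9)
= 30167357 + 26543660 - 18004327 - 13848650 + 7089500 + 4697205 - 1741630 - 966467 + 239943 + 105558 - 14883 - 4565 + 231 + 30
= 34262962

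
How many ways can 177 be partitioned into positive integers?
522115831195

p(n) counts ways to write n as a sum of positive integers (order ignored).
Euler's pentagonal recurrence: p(k) = p(k-1) + p(k-2) - p(k-5) - p(k-7) + p(k-12) + p(k-15) - ... (offsets j(3j∓1)/2, signs ++--, p(0)=1, p(<0)=0).
DP table for k = 0..176: p(0)=1, p(1)=1, p(2)=2, p(3)=3, p(4)=5, p(5)=7, p(6)=11, p(7)=15, p(8)=22, p(9)=30, p(10)=42, p(11)=56, p(12)=77, p(13)=101, p(14)=135, p(15)=176, p(16)=231, p(17)=297, p(18)=385, p(19)=490, p(20)=627, p(21)=792, p(22)=1002, p(23)=1255, p(24)=1575, p(25)=1958, p(26)=2436, p(27)=3010, p(28)=3718, p(29)=4565, p(30)=5604, p(31)=6842, p(32)=8349, p(33)=10143, p(34)=12310, p(35)=14883, p(36)=17977, p(37)=21637, p(38)=26015, p(39)=31185, p(40)=37338, p(41)=44583, p(42)=53174, p(43)=63261, p(44)=75175, p(45)=89134, p(46)=105558, p(47)=124754, p(48)=147273, p(49)=173525, p(50)=204226, p(51)=239943, p(52)=281589, p(53)=329931, p(54)=386155, p(55)=451276, p(56)=526823, p(57)=614154, p(58)=715220, p(59)=831820, p(60)=966467, p(61)=1121505, p(62)=1300156, p(63)=1505499, p(64)=1741630, p(65)=2012558, p(66)=2323520, p(67)=2679689, p(68)=3087735, p(69)=3554345, p(70)=4087968, p(71)=4697205, p(72)=5392783, p(73)=6185689, p(74)=7089500, p(75)=8118264, p(76)=9289091, p(77)=10619863, p(78)=12132164, p(79)=13848650, p(80)=15796476, p(81)=18004327, p(82)=20506255, p(83)=23338469, p(84)=26543660, p(85)=30167357, p(86)=34262962, p(87)=38887673, p(88)=44108109, p(89)=49995925, p(90)=56634173, p(91)=64112359, p(92)=72533807, p(93)=82010177, p(94)=92669720, p(95)=104651419, p(96)=118114304, p(97)=133230930, p(98)=150198136, p(99)=169229875, p(100)=190569292, p(101)=214481126, p(102)=241265379, p(103)=271248950, p(104)=304801365, p(105)=342325709, p(106)=384276336, p(107)=431149389, p(108)=483502844, p(109)=541946240, p(110)=607163746, p(111)=679903203, p(112)=761002156, p(113)=851376628, p(114)=952050665, p(115)=1064144451, p(116)=1188908248, p(117)=1327710076, p(118)=1482074143, p(119)=1653668665, p(120)=1844349560, p(121)=2056148051, p(122)=2291320912, p(123)=2552338241, p(124)=2841940500, p(125)=3163127352, p(126)=3519222692, p(127)=3913864295, p(128)=4351078600, p(129)=4835271870, p(130)=5371315400, p(131)=5964539504, p(132)=6620830889, p(133)=7346629512, p(134)=8149040695, p(135)=9035836076, p(136)=10015581680, p(137)=11097645016, p(138)=12292341831, p(139)=13610949895, p(140)=15065878135, p(141)=16670689208, p(142)=18440293320, p(143)=20390982757, p(144)=22540654445, p(145)=24908858009, p(146)=27517052599, p(147)=30388671978, p(148)=33549419497, p(149)=37027355200, p(150)=40853235313, p(151)=45060624582, p(152)=49686288421, p(153)=54770336324, p(154)=60356673280, p(155)=66493182097, p(156)=73232243759, p(157)=80630964769, p(158)=88751778802, p(159)=97662728555, p(160)=107438159466, p(161)=118159068427, p(162)=129913904637, p(163)=142798995930, p(164)=156919475295, p(165)=172389800255, p(166)=189334822579, p(167)=207890420102, p(168)=228204732751, p(169)=250438925115, p(170)=274768617130, p(171)=301384802048, p(172)=330495499613, p(173)=362326859895, p(174)=397125074750, p(175)=435157697830, p(176)=476715857290.
Final step: p(177) = p(176) + p(175) - p(172) - p(170) + p(165) + p(162) - p(155) - p(151) + p(142) + p(137) - p(126) - p(120) + p(107) + p(100) - p(85) - p(77) + p(60) + p(51) - p(32) - p(22) + p(1)
= 476715857290 + 435157697830 - 330495499613 - 274768617130 + 172389800255 + 129913904637 - 66493182097 - 45060624582 + 18440293320 + 11097645016 - 3519222692 - 1844349560 + 431149389 + 190569292 - 30167357 - 10619863 + 966467 + 239943 - 8349 - 1002 + 1
= 522115831195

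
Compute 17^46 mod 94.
1

Repeated squaring. Binary of 46 = 101110.
17^1 ≡ 17 (mod 94); 17^2 ≡ 7 (mod 94); 17^4 ≡ 49 (mod 94); 17^8 ≡ 51 (mod 94); 17^16 ≡ 63 (mod 94); 17^32 ≡ 21 (mod 94)
17^46 = 17^2 × 17^4 × 17^8 × 17^32 ≡ 1 (mod 94)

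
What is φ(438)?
144

438 = 2 × 3 × 73
φ(n) = n × ∏(1 - 1/p) for each prime p dividing n
φ(438) = 438 × (1 - 1/2) × (1 - 1/3) × (1 - 1/73) = 144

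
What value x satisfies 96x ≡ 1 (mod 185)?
106

gcd(96, 185) = 1, so the inverse exists.
Extended Euclidean algorithm on (185, 96):
185 = 1 × 96 + 89  ⟹  89 = (1)·185 + (-1)·96
96 = 1 × 89 + 7  ⟹  7 = (-1)·185 + (2)·96
89 = 12 × 7 + 5  ⟹  5 = (13)·185 + (-25)·96
7 = 1 × 5 + 2  ⟹  2 = (-14)·185 + (27)·96
5 = 2 × 2 + 1  ⟹  1 = (41)·185 + (-79)·96
So (-79)·96 ≡ 1 (mod 185), i.e. 96^(-1) ≡ -79 ≡ 106 (mod 185).
Check: 96 × 106 = 10176 ≡ 1 (mod 185)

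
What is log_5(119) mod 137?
128

Baby-step giant-step with step n = ⌈√137⌉ = 12.
Baby steps 5^j mod 137 (j:value) for j=0..11: 0:1, 1:5, 2:25, 3:125, 4:77, 5:111, 6:7, 7:35, 8:38, 9:53, 10:128, 11:92.
Giant-step multiplier: 5^(-12) ≡ 5^(136-12) = 5^124 ≡ 14 (mod 137).
Giant steps γ_i = 119·14^i mod 137: γ_0=119, γ_1=22, γ_2=34, γ_3=65, γ_4=88, γ_5=136, γ_6=123, γ_7=78, γ_8=133, γ_9=81, γ_10=38 (in table at j=8).
x = i·n + j = 10·12 + 8 = 128.
Check: 5^128 ≡ 119 (mod 137).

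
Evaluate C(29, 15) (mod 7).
6

Using Lucas' theorem:
Write n=29 and k=15 in base 7:
n in base 7: [4, 1]
k in base 7: [2, 1]
C(29,15) mod 7 = ∏ C(n_i, k_i) mod 7
Digit binomials (mod 7): C(4,2) = 6; C(1,1) = 1
Product: 6 × 1 = 6 ≡ 6 (mod 7)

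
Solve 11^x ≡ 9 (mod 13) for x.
8

Baby-step giant-step with step n = ⌈√13⌉ = 4.
Baby steps 11^j mod 13 (j:value) for j=0..3: 0:1, 1:11, 2:4, 3:5.
Giant-step multiplier: 11^(-4) ≡ 11^(12-4) = 11^8 ≡ 9 (mod 13).
Giant steps γ_i = 9·9^i mod 13: γ_0=9, γ_1=3, γ_2=1 (in table at j=0).
x = i·n + j = 2·4 + 0 = 8.
Check: 11^8 ≡ 9 (mod 13).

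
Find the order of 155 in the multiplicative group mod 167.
166

167 is prime, so ord(155) divides φ(167) = 166.
Divisors of 166: 1, 2, 83, 166.
Repeated squaring: 155^1 ≡ 155, 155^2 ≡ 144, 155^4 ≡ 28, 155^8 ≡ 116, 155^16 ≡ 96, 155^32 ≡ 31, 155^64 ≡ 126, 155^128 ≡ 11 (mod 167).
Test 155^d mod 167 for each divisor d in increasing order:
155^1 ≡ 155
155^2 ≡ 144
155^83 = 155^64·155^16·155^2·155^1 ≡ 166
155^166 = 155^128·155^32·155^4·155^2 ≡ 1  ← first divisor giving 1
The order is 166.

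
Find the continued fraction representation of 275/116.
[2; 2, 1, 2, 3, 4]

Euclidean algorithm steps:
275 = 2 × 116 + 43
116 = 2 × 43 + 30
43 = 1 × 30 + 13
30 = 2 × 13 + 4
13 = 3 × 4 + 1
4 = 4 × 1 + 0
Continued fraction: [2; 2, 1, 2, 3, 4]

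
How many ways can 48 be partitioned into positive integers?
147273

p(n) counts ways to write n as a sum of positive integers (order ignored).
Euler's pentagonal recurrence: p(k) = p(k-1) + p(k-2) - p(k-5) - p(k-7) + p(k-12) + p(k-15) - ... (offsets j(3j∓1)/2, signs ++--, p(0)=1, p(<0)=0).
DP table for k = 0..47: p(0)=1, p(1)=1, p(2)=2, p(3)=3, p(4)=5, p(5)=7, p(6)=11, p(7)=15, p(8)=22, p(9)=30, p(10)=42, p(11)=56, p(12)=77, p(13)=101, p(14)=135, p(15)=176, p(16)=231, p(17)=297, p(18)=385, p(19)=490, p(20)=627, p(21)=792, p(22)=1002, p(23)=1255, p(24)=1575, p(25)=1958, p(26)=2436, p(27)=3010, p(28)=3718, p(29)=4565, p(30)=5604, p(31)=6842, p(32)=8349, p(33)=10143, p(34)=12310, p(35)=14883, p(36)=17977, p(37)=21637, p(38)=26015, p(39)=31185, p(40)=37338, p(41)=44583, p(42)=53174, p(43)=63261, p(44)=75175, p(45)=89134, p(46)=105558, p(47)=124754.
Final step: p(48) = p(47) + p(46) - p(43) - p(41) + p(36) + p(33) - p(26) - p(22) + p(13) + p(8)
= 124754 + 105558 - 63261 - 44583 + 17977 + 10143 - 2436 - 1002 + 101 + 22
= 147273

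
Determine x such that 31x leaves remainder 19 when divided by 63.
x ≡ 25 (mod 63)

gcd(31, 63) = 1, which divides 19, so solutions exist.
Find 31^(-1) mod 63 by the extended Euclidean algorithm:
63 = 2 × 31 + 1  ⟹  1 = (1)·63 + (-2)·31
So (-2)·31 ≡ 1 (mod 63), i.e. 31^(-1) ≡ -2 ≡ 61 (mod 63).
x ≡ 61 × 19 = 1159 ≡ 25 (mod 63).
Check: 31 × 25 = 775 ≡ 19 (mod 63).
Unique solution: x ≡ 25 (mod 63)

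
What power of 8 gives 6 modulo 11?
3

Baby-step giant-step with step n = ⌈√11⌉ = 4.
Baby steps 8^j mod 11 (j:value) for j=0..3: 0:1, 1:8, 2:9, 3:6.
h = 6 is already in the table at j=3, so x = 3.
Check: 8^3 ≡ 6 (mod 11).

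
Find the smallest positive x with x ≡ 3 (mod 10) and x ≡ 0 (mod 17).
153

Using Chinese Remainder Theorem:
M = 10 × 17 = 170
M1 = 17, M2 = 10
y1 = 17^(-1) mod 10 = 3
y2 = 10^(-1) mod 17 = 12
x = (3×17×3 + 0×10×12) mod 170 = 153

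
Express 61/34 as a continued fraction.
[1; 1, 3, 1, 6]

Euclidean algorithm steps:
61 = 1 × 34 + 27
34 = 1 × 27 + 7
27 = 3 × 7 + 6
7 = 1 × 6 + 1
6 = 6 × 1 + 0
Continued fraction: [1; 1, 3, 1, 6]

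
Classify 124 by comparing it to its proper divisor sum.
deficient

Proper divisors of 124: sum = 1 + 2 + 4 + 31 + 62 = 100
Since 100 < 124, 124 is deficient.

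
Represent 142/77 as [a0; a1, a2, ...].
[1; 1, 5, 2, 2, 2]

Euclidean algorithm steps:
142 = 1 × 77 + 65
77 = 1 × 65 + 12
65 = 5 × 12 + 5
12 = 2 × 5 + 2
5 = 2 × 2 + 1
2 = 2 × 1 + 0
Continued fraction: [1; 1, 5, 2, 2, 2]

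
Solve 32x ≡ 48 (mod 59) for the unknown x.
x ≡ 31 (mod 59)

gcd(32, 59) = 1, which divides 48, so solutions exist.
Find 32^(-1) mod 59 by the extended Euclidean algorithm:
59 = 1 × 32 + 27  ⟹  27 = (1)·59 + (-1)·32
32 = 1 × 27 + 5  ⟹  5 = (-1)·59 + (2)·32
27 = 5 × 5 + 2  ⟹  2 = (6)·59 + (-11)·32
5 = 2 × 2 + 1  ⟹  1 = (-13)·59 + (24)·32
So (24)·32 ≡ 1 (mod 59), i.e. 32^(-1) ≡ 24 (mod 59).
x ≡ 24 × 48 = 1152 ≡ 31 (mod 59).
Check: 32 × 31 = 992 ≡ 48 (mod 59).
Unique solution: x ≡ 31 (mod 59)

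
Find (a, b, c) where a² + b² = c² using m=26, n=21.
(235, 1092, 1117)

Euclid's formula: a = m² - n², b = 2mn, c = m² + n²
m = 26, n = 21
a = 26² - 21² = 676 - 441 = 235
b = 2 × 26 × 21 = 1092
c = 26² + 21² = 676 + 441 = 1117
Verification: 235² + 1092² = 55225 + 1192464 = 1247689 = 1117² ✓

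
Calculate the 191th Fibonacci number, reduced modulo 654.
469

Matrix identity: Q^n = [[F_(n+1), F_n], [F_n, F_(n-1)]] with Q = [[1,1],[1,0]].
n = 191 = 10111111₂. Square-and-multiply, entries mod 654:
Q^1 = [[1,1],[1,0]]
Q^2 = (Q^1)² = [[2,1],[1,1]]
Q^5 = (Q^2)²·Q = [[8,5],[5,3]]
Q^11 = (Q^5)²·Q = [[144,89],[89,55]]
Q^23 = (Q^11)²·Q = [[588,535],[535,53]]
Q^47 = (Q^23)²·Q = [[444,205],[205,239]]
Q^95 = (Q^47)²·Q = [[510,451],[451,59]]
Q^191 = (Q^95)²·Q = [[66,469],[469,251]]
F_191 mod 654 = Q^191[0][1] = 469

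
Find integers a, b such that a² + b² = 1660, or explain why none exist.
Not possible

Factorization: 1660 = 2^2 × 5 × 83
By Fermat: n is sum of two squares iff every prime p ≡ 3 (mod 4) appears to even power.
Prime(s) ≡ 3 (mod 4) with odd exponent: [(83, 1)]
Therefore 1660 cannot be expressed as a² + b².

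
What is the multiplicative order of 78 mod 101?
25

101 is prime, so ord(78) divides φ(101) = 100.
Divisors of 100: 1, 2, 4, 5, 10, 20, 25, 50, 100.
Repeated squaring: 78^1 ≡ 78, 78^2 ≡ 24, 78^4 ≡ 71, 78^8 ≡ 92, 78^16 ≡ 81, 78^32 ≡ 97, 78^64 ≡ 16 (mod 101).
Test 78^d mod 101 for each divisor d in increasing order:
78^1 ≡ 78
78^2 ≡ 24
78^4 ≡ 71
78^5 = 78^4·78^1 ≡ 84
78^10 = 78^8·78^2 ≡ 87
78^20 = 78^16·78^4 ≡ 95
78^25 = 78^16·78^8·78^1 ≡ 1  ← first divisor giving 1
The order is 25.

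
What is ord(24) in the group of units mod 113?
112

113 is prime, so ord(24) divides φ(113) = 112.
Divisors of 112: 1, 2, 4, 7, 8, 14, 16, 28, 56, 112.
Repeated squaring: 24^1 ≡ 24, 24^2 ≡ 11, 24^4 ≡ 8, 24^8 ≡ 64, 24^16 ≡ 28, 24^32 ≡ 106, 24^64 ≡ 49 (mod 113).
Test 24^d mod 113 for each divisor d in increasing order:
24^1 ≡ 24
24^2 ≡ 11
24^4 ≡ 8
24^7 = 24^4·24^2·24^1 ≡ 78
24^8 ≡ 64
24^14 = 24^8·24^4·24^2 ≡ 95
24^16 ≡ 28
24^28 = 24^16·24^8·24^4 ≡ 98
24^56 = 24^32·24^16·24^8 ≡ 112
24^112 = 24^64·24^32·24^16 ≡ 1  ← first divisor giving 1
The order is 112.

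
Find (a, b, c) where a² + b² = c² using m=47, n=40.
(609, 3760, 3809)

Euclid's formula: a = m² - n², b = 2mn, c = m² + n²
m = 47, n = 40
a = 47² - 40² = 2209 - 1600 = 609
b = 2 × 47 × 40 = 3760
c = 47² + 40² = 2209 + 1600 = 3809
Verification: 609² + 3760² = 370881 + 14137600 = 14508481 = 3809² ✓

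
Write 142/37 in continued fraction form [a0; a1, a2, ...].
[3; 1, 5, 6]

Euclidean algorithm steps:
142 = 3 × 37 + 31
37 = 1 × 31 + 6
31 = 5 × 6 + 1
6 = 6 × 1 + 0
Continued fraction: [3; 1, 5, 6]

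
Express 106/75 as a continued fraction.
[1; 2, 2, 2, 1, 1, 2]

Euclidean algorithm steps:
106 = 1 × 75 + 31
75 = 2 × 31 + 13
31 = 2 × 13 + 5
13 = 2 × 5 + 3
5 = 1 × 3 + 2
3 = 1 × 2 + 1
2 = 2 × 1 + 0
Continued fraction: [1; 2, 2, 2, 1, 1, 2]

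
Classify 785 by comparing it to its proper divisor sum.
deficient

Proper divisors of 785: sum = 1 + 5 + 157 = 163
Since 163 < 785, 785 is deficient.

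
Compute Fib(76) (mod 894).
297

Matrix identity: Q^n = [[F_(n+1), F_n], [F_n, F_(n-1)]] with Q = [[1,1],[1,0]].
n = 76 = 1001100₂. Square-and-multiply, entries mod 894:
Q^1 = [[1,1],[1,0]]
Q^2 = (Q^1)² = [[2,1],[1,1]]
Q^4 = (Q^2)² = [[5,3],[3,2]]
Q^9 = (Q^4)²·Q = [[55,34],[34,21]]
Q^19 = (Q^9)²·Q = [[507,605],[605,796]]
Q^38 = (Q^19)² = [[850,701],[701,149]]
Q^76 = (Q^38)² = [[743,297],[297,446]]
F_76 mod 894 = Q^76[0][1] = 297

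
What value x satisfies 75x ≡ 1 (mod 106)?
41

gcd(75, 106) = 1, so the inverse exists.
Extended Euclidean algorithm on (106, 75):
106 = 1 × 75 + 31  ⟹  31 = (1)·106 + (-1)·75
75 = 2 × 31 + 13  ⟹  13 = (-2)·106 + (3)·75
31 = 2 × 13 + 5  ⟹  5 = (5)·106 + (-7)·75
13 = 2 × 5 + 3  ⟹  3 = (-12)·106 + (17)·75
5 = 1 × 3 + 2  ⟹  2 = (17)·106 + (-24)·75
3 = 1 × 2 + 1  ⟹  1 = (-29)·106 + (41)·75
So (41)·75 ≡ 1 (mod 106), i.e. 75^(-1) ≡ 41 (mod 106).
Check: 75 × 41 = 3075 ≡ 1 (mod 106)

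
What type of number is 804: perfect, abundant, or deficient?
abundant

Proper divisors of 804: sum = 1 + 2 + 3 + 4 + 6 + 12 + 67 + 134 + 201 + 268 + 402 = 1100
Since 1100 > 804, 804 is abundant.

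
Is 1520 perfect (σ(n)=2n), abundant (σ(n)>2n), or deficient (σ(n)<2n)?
abundant

Proper divisors of 1520: sum = 1 + 2 + 4 + 5 + 8 + 10 + 16 + 19 + ... + 190 + 304 + 380 + 760 (19 divisors) = 2200
Since 2200 > 1520, 1520 is abundant.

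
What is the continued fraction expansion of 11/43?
[0; 3, 1, 10]

Euclidean algorithm steps:
11 = 0 × 43 + 11
43 = 3 × 11 + 10
11 = 1 × 10 + 1
10 = 10 × 1 + 0
Continued fraction: [0; 3, 1, 10]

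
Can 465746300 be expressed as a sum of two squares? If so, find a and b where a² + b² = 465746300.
Not possible

Factorization: 465746300 = 2^2 × 5^2 × 167^3
By Fermat: n is sum of two squares iff every prime p ≡ 3 (mod 4) appears to even power.
Prime(s) ≡ 3 (mod 4) with odd exponent: [(167, 3)]
Therefore 465746300 cannot be expressed as a² + b².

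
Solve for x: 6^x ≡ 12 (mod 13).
6

Baby-step giant-step with step n = ⌈√13⌉ = 4.
Baby steps 6^j mod 13 (j:value) for j=0..3: 0:1, 1:6, 2:10, 3:8.
Giant-step multiplier: 6^(-4) ≡ 6^(12-4) = 6^8 ≡ 3 (mod 13).
Giant steps γ_i = 12·3^i mod 13: γ_0=12, γ_1=10 (in table at j=2).
x = i·n + j = 1·4 + 2 = 6.
Check: 6^6 ≡ 12 (mod 13).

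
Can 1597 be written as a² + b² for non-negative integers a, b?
21² + 34² (a=21, b=34)

Factorization: 1597 = 1597
By Fermat: n is sum of two squares iff every prime p ≡ 3 (mod 4) appears to even power.
All primes ≡ 3 (mod 4) appear to even power.
Search a = 0, 1, 2, … for 1597 - a² a perfect square: first hit at a = 21: 1597 - 441 = 1156 = 34².
1597 = 21² + 34² = 441 + 1156 ✓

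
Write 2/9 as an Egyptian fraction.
1/5 + 1/45

Greedy algorithm:
2/9: ceiling(9/2) = 5, use 1/5
1/45: ceiling(45/1) = 45, use 1/45
Result: 2/9 = 1/5 + 1/45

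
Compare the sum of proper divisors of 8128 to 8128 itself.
perfect

Proper divisors of 8128: sum = 1 + 2 + 4 + 8 + 16 + 32 + 64 + 127 + 254 + 508 + 1016 + 2032 + 4064 = 8128
Since 8128 = 8128, 8128 is perfect.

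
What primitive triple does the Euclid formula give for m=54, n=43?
(1067, 4644, 4765)

Euclid's formula: a = m² - n², b = 2mn, c = m² + n²
m = 54, n = 43
a = 54² - 43² = 2916 - 1849 = 1067
b = 2 × 54 × 43 = 4644
c = 54² + 43² = 2916 + 1849 = 4765
Verification: 1067² + 4644² = 1138489 + 21566736 = 22705225 = 4765² ✓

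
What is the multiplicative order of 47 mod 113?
112

113 is prime, so ord(47) divides φ(113) = 112.
Divisors of 112: 1, 2, 4, 7, 8, 14, 16, 28, 56, 112.
Repeated squaring: 47^1 ≡ 47, 47^2 ≡ 62, 47^4 ≡ 2, 47^8 ≡ 4, 47^16 ≡ 16, 47^32 ≡ 30, 47^64 ≡ 109 (mod 113).
Test 47^d mod 113 for each divisor d in increasing order:
47^1 ≡ 47
47^2 ≡ 62
47^4 ≡ 2
47^7 = 47^4·47^2·47^1 ≡ 65
47^8 ≡ 4
47^14 = 47^8·47^4·47^2 ≡ 44
47^16 ≡ 16
47^28 = 47^16·47^8·47^4 ≡ 15
47^56 = 47^32·47^16·47^8 ≡ 112
47^112 = 47^64·47^32·47^16 ≡ 1  ← first divisor giving 1
The order is 112.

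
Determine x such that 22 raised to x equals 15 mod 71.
62

Baby-step giant-step with step n = ⌈√71⌉ = 9.
Baby steps 22^j mod 71 (j:value) for j=0..8: 0:1, 1:22, 2:58, 3:69, 4:27, 5:26, 6:4, 7:17, 8:19.
Giant-step multiplier: 22^(-9) ≡ 22^(70-9) = 22^61 ≡ 62 (mod 71).
Giant steps γ_i = 15·62^i mod 71: γ_0=15, γ_1=7, γ_2=8, γ_3=70, γ_4=9, γ_5=61, γ_6=19 (in table at j=8).
x = i·n + j = 6·9 + 8 = 62.
Check: 22^62 ≡ 15 (mod 71).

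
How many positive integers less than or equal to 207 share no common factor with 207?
132

207 = 3^2 × 23
φ(n) = n × ∏(1 - 1/p) for each prime p dividing n
φ(207) = 207 × (1 - 1/3) × (1 - 1/23) = 132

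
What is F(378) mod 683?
577

Matrix identity: Q^n = [[F_(n+1), F_n], [F_n, F_(n-1)]] with Q = [[1,1],[1,0]].
n = 378 = 101111010₂. Square-and-multiply, entries mod 683:
Q^1 = [[1,1],[1,0]]
Q^2 = (Q^1)² = [[2,1],[1,1]]
Q^5 = (Q^2)²·Q = [[8,5],[5,3]]
Q^11 = (Q^5)²·Q = [[144,89],[89,55]]
Q^23 = (Q^11)²·Q = [[607,654],[654,636]]
Q^47 = (Q^23)²·Q = [[622,470],[470,152]]
Q^94 = (Q^47)² = [[597,424],[424,173]]
Q^189 = (Q^94)²·Q = [[36,30],[30,6]]
Q^378 = (Q^189)² = [[147,577],[577,253]]
F_378 mod 683 = Q^378[0][1] = 577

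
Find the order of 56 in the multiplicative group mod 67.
33

67 is prime, so ord(56) divides φ(67) = 66.
Divisors of 66: 1, 2, 3, 6, 11, 22, 33, 66.
Repeated squaring: 56^1 ≡ 56, 56^2 ≡ 54, 56^4 ≡ 35, 56^8 ≡ 19, 56^16 ≡ 26, 56^32 ≡ 6, 56^64 ≡ 36 (mod 67).
Test 56^d mod 67 for each divisor d in increasing order:
56^1 ≡ 56
56^2 ≡ 54
56^3 = 56^2·56^1 ≡ 9
56^6 = 56^4·56^2 ≡ 14
56^11 = 56^8·56^2·56^1 ≡ 37
56^22 = 56^16·56^4·56^2 ≡ 29
56^33 = 56^32·56^1 ≡ 1  ← first divisor giving 1
The order is 33.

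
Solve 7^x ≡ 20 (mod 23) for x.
13

Baby-step giant-step with step n = ⌈√23⌉ = 5.
Baby steps 7^j mod 23 (j:value) for j=0..4: 0:1, 1:7, 2:3, 3:21, 4:9.
Giant-step multiplier: 7^(-5) ≡ 7^(22-5) = 7^17 ≡ 19 (mod 23).
Giant steps γ_i = 20·19^i mod 23: γ_0=20, γ_1=12, γ_2=21 (in table at j=3).
x = i·n + j = 2·5 + 3 = 13.
Check: 7^13 ≡ 20 (mod 23).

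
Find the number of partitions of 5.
7

p(n) counts ways to write n as a sum of positive integers (order ignored).
Examples: 5; 4 + 1; 3 + 2; 3 + 1 + 1; 2 + 2 + 1; ... (7 total)
p(5) = 7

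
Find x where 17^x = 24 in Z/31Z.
19

Baby-step giant-step with step n = ⌈√31⌉ = 6.
Baby steps 17^j mod 31 (j:value) for j=0..5: 0:1, 1:17, 2:10, 3:15, 4:7, 5:26.
Giant-step multiplier: 17^(-6) ≡ 17^(30-6) = 17^24 ≡ 4 (mod 31).
Giant steps γ_i = 24·4^i mod 31: γ_0=24, γ_1=3, γ_2=12, γ_3=17 (in table at j=1).
x = i·n + j = 3·6 + 1 = 19.
Check: 17^19 ≡ 24 (mod 31).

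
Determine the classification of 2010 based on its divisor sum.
abundant

Proper divisors of 2010: sum = 1 + 2 + 3 + 5 + 6 + 10 + 15 + 30 + 67 + 134 + 201 + 335 + 402 + 670 + 1005 = 2886
Since 2886 > 2010, 2010 is abundant.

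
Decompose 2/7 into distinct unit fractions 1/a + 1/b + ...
1/4 + 1/28

Greedy algorithm:
2/7: ceiling(7/2) = 4, use 1/4
1/28: ceiling(28/1) = 28, use 1/28
Result: 2/7 = 1/4 + 1/28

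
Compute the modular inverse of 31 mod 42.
19

gcd(31, 42) = 1, so the inverse exists.
Extended Euclidean algorithm on (42, 31):
42 = 1 × 31 + 11  ⟹  11 = (1)·42 + (-1)·31
31 = 2 × 11 + 9  ⟹  9 = (-2)·42 + (3)·31
11 = 1 × 9 + 2  ⟹  2 = (3)·42 + (-4)·31
9 = 4 × 2 + 1  ⟹  1 = (-14)·42 + (19)·31
So (19)·31 ≡ 1 (mod 42), i.e. 31^(-1) ≡ 19 (mod 42).
Check: 31 × 19 = 589 ≡ 1 (mod 42)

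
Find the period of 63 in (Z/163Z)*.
162

163 is prime, so ord(63) divides φ(163) = 162.
Divisors of 162: 1, 2, 3, 6, 9, 18, 27, 54, 81, 162.
Repeated squaring: 63^1 ≡ 63, 63^2 ≡ 57, 63^4 ≡ 152, 63^8 ≡ 121, 63^16 ≡ 134, 63^32 ≡ 26, 63^64 ≡ 24, 63^128 ≡ 87 (mod 163).
Test 63^d mod 163 for each divisor d in increasing order:
63^1 ≡ 63
63^2 ≡ 57
63^3 = 63^2·63^1 ≡ 5
63^6 = 63^4·63^2 ≡ 25
63^9 = 63^8·63^1 ≡ 125
63^18 = 63^16·63^2 ≡ 140
63^27 = 63^16·63^8·63^2·63^1 ≡ 59
63^54 = 63^32·63^16·63^4·63^2 ≡ 58
63^81 = 63^64·63^16·63^1 ≡ 162
63^162 = 63^128·63^32·63^2 ≡ 1  ← first divisor giving 1
The order is 162.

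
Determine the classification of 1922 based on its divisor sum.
deficient

Proper divisors of 1922: sum = 1 + 2 + 31 + 62 + 961 = 1057
Since 1057 < 1922, 1922 is deficient.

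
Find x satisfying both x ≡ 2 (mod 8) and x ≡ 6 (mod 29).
122

Using Chinese Remainder Theorem:
M = 8 × 29 = 232
M1 = 29, M2 = 8
y1 = 29^(-1) mod 8 = 5
y2 = 8^(-1) mod 29 = 11
x = (2×29×5 + 6×8×11) mod 232 = 122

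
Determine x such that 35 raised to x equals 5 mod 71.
42

Baby-step giant-step with step n = ⌈√71⌉ = 9.
Baby steps 35^j mod 71 (j:value) for j=0..8: 0:1, 1:35, 2:18, 3:62, 4:40, 5:51, 6:10, 7:66, 8:38.
Giant-step multiplier: 35^(-9) ≡ 35^(70-9) = 35^61 ≡ 56 (mod 71).
Giant steps γ_i = 5·56^i mod 71: γ_0=5, γ_1=67, γ_2=60, γ_3=23, γ_4=10 (in table at j=6).
x = i·n + j = 4·9 + 6 = 42.
Check: 35^42 ≡ 5 (mod 71).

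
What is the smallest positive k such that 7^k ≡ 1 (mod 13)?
12

13 is prime, so ord(7) divides φ(13) = 12.
Divisors of 12: 1, 2, 3, 4, 6, 12.
Repeated squaring: 7^1 ≡ 7, 7^2 ≡ 10, 7^4 ≡ 9, 7^8 ≡ 3 (mod 13).
Test 7^d mod 13 for each divisor d in increasing order:
7^1 ≡ 7
7^2 ≡ 10
7^3 = 7^2·7^1 ≡ 5
7^4 ≡ 9
7^6 = 7^4·7^2 ≡ 12
7^12 = 7^8·7^4 ≡ 1  ← first divisor giving 1
The order is 12.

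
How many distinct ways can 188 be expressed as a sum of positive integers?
1398341745571

p(n) counts ways to write n as a sum of positive integers (order ignored).
Euler's pentagonal recurrence: p(k) = p(k-1) + p(k-2) - p(k-5) - p(k-7) + p(k-12) + p(k-15) - ... (offsets j(3j∓1)/2, signs ++--, p(0)=1, p(<0)=0).
DP table for k = 0..187: p(0)=1, p(1)=1, p(2)=2, p(3)=3, p(4)=5, p(5)=7, p(6)=11, p(7)=15, p(8)=22, p(9)=30, p(10)=42, p(11)=56, p(12)=77, p(13)=101, p(14)=135, p(15)=176, p(16)=231, p(17)=297, p(18)=385, p(19)=490, p(20)=627, p(21)=792, p(22)=1002, p(23)=1255, p(24)=1575, p(25)=1958, p(26)=2436, p(27)=3010, p(28)=3718, p(29)=4565, p(30)=5604, p(31)=6842, p(32)=8349, p(33)=10143, p(34)=12310, p(35)=14883, p(36)=17977, p(37)=21637, p(38)=26015, p(39)=31185, p(40)=37338, p(41)=44583, p(42)=53174, p(43)=63261, p(44)=75175, p(45)=89134, p(46)=105558, p(47)=124754, p(48)=147273, p(49)=173525, p(50)=204226, p(51)=239943, p(52)=281589, p(53)=329931, p(54)=386155, p(55)=451276, p(56)=526823, p(57)=614154, p(58)=715220, p(59)=831820, p(60)=966467, p(61)=1121505, p(62)=1300156, p(63)=1505499, p(64)=1741630, p(65)=2012558, p(66)=2323520, p(67)=2679689, p(68)=3087735, p(69)=3554345, p(70)=4087968, p(71)=4697205, p(72)=5392783, p(73)=6185689, p(74)=7089500, p(75)=8118264, p(76)=9289091, p(77)=10619863, p(78)=12132164, p(79)=13848650, p(80)=15796476, p(81)=18004327, p(82)=20506255, p(83)=23338469, p(84)=26543660, p(85)=30167357, p(86)=34262962, p(87)=38887673, p(88)=44108109, p(89)=49995925, p(90)=56634173, p(91)=64112359, p(92)=72533807, p(93)=82010177, p(94)=92669720, p(95)=104651419, p(96)=118114304, p(97)=133230930, p(98)=150198136, p(99)=169229875, p(100)=190569292, p(101)=214481126, p(102)=241265379, p(103)=271248950, p(104)=304801365, p(105)=342325709, p(106)=384276336, p(107)=431149389, p(108)=483502844, p(109)=541946240, p(110)=607163746, p(111)=679903203, p(112)=761002156, p(113)=851376628, p(114)=952050665, p(115)=1064144451, p(116)=1188908248, p(117)=1327710076, p(118)=1482074143, p(119)=1653668665, p(120)=1844349560, p(121)=2056148051, p(122)=2291320912, p(123)=2552338241, p(124)=2841940500, p(125)=3163127352, p(126)=3519222692, p(127)=3913864295, p(128)=4351078600, p(129)=4835271870, p(130)=5371315400, p(131)=5964539504, p(132)=6620830889, p(133)=7346629512, p(134)=8149040695, p(135)=9035836076, p(136)=10015581680, p(137)=11097645016, p(138)=12292341831, p(139)=13610949895, p(140)=15065878135, p(141)=16670689208, p(142)=18440293320, p(143)=20390982757, p(144)=22540654445, p(145)=24908858009, p(146)=27517052599, p(147)=30388671978, p(148)=33549419497, p(149)=37027355200, p(150)=40853235313, p(151)=45060624582, p(152)=49686288421, p(153)=54770336324, p(154)=60356673280, p(155)=66493182097, p(156)=73232243759, p(157)=80630964769, p(158)=88751778802, p(159)=97662728555, p(160)=107438159466, p(161)=118159068427, p(162)=129913904637, p(163)=142798995930, p(164)=156919475295, p(165)=172389800255, p(166)=189334822579, p(167)=207890420102, p(168)=228204732751, p(169)=250438925115, p(170)=274768617130, p(171)=301384802048, p(172)=330495499613, p(173)=362326859895, p(174)=397125074750, p(175)=435157697830, p(176)=476715857290, p(177)=522115831195, p(178)=571701605655, p(179)=625846753120, p(180)=684957390936, p(181)=749474411781, p(182)=819876908323, p(183)=896684817527, p(184)=980462880430, p(185)=1071823774337, p(186)=1171432692373, p(187)=1280011042268.
Final step: p(188) = p(187) + p(186) - p(183) - p(181) + p(176) + p(173) - p(166) - p(162) + p(153) + p(148) - p(137) - p(131) + p(118) + p(111) - p(96) - p(88) + p(71) + p(62) - p(43) - p(33) + p(12) + p(1)
= 1280011042268 + 1171432692373 - 896684817527 - 749474411781 + 476715857290 + 362326859895 - 189334822579 - 129913904637 + 54770336324 + 33549419497 - 11097645016 - 5964539504 + 1482074143 + 679903203 - 118114304 - 44108109 + 4697205 + 1300156 - 63261 - 10143 + 77 + 1
= 1398341745571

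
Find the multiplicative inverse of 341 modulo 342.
341

gcd(341, 342) = 1, so the inverse exists.
Extended Euclidean algorithm on (342, 341):
342 = 1 × 341 + 1  ⟹  1 = (1)·342 + (-1)·341
So (-1)·341 ≡ 1 (mod 342), i.e. 341^(-1) ≡ -1 ≡ 341 (mod 342).
Check: 341 × 341 = 116281 ≡ 1 (mod 342)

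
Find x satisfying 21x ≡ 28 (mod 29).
x ≡ 11 (mod 29)

gcd(21, 29) = 1, which divides 28, so solutions exist.
Find 21^(-1) mod 29 by the extended Euclidean algorithm:
29 = 1 × 21 + 8  ⟹  8 = (1)·29 + (-1)·21
21 = 2 × 8 + 5  ⟹  5 = (-2)·29 + (3)·21
8 = 1 × 5 + 3  ⟹  3 = (3)·29 + (-4)·21
5 = 1 × 3 + 2  ⟹  2 = (-5)·29 + (7)·21
3 = 1 × 2 + 1  ⟹  1 = (8)·29 + (-11)·21
So (-11)·21 ≡ 1 (mod 29), i.e. 21^(-1) ≡ -11 ≡ 18 (mod 29).
x ≡ 18 × 28 = 504 ≡ 11 (mod 29).
Check: 21 × 11 = 231 ≡ 28 (mod 29).
Unique solution: x ≡ 11 (mod 29)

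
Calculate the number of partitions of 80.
15796476

p(n) counts ways to write n as a sum of positive integers (order ignored).
Euler's pentagonal recurrence: p(k) = p(k-1) + p(k-2) - p(k-5) - p(k-7) + p(k-12) + p(k-15) - ... (offsets j(3j∓1)/2, signs ++--, p(0)=1, p(<0)=0).
DP table for k = 0..79: p(0)=1, p(1)=1, p(2)=2, p(3)=3, p(4)=5, p(5)=7, p(6)=11, p(7)=15, p(8)=22, p(9)=30, p(10)=42, p(11)=56, p(12)=77, p(13)=101, p(14)=135, p(15)=176, p(16)=231, p(17)=297, p(18)=385, p(19)=490, p(20)=627, p(21)=792, p(22)=1002, p(23)=1255, p(24)=1575, p(25)=1958, p(26)=2436, p(27)=3010, p(28)=3718, p(29)=4565, p(30)=5604, p(31)=6842, p(32)=8349, p(33)=10143, p(34)=12310, p(35)=14883, p(36)=17977, p(37)=21637, p(38)=26015, p(39)=31185, p(40)=37338, p(41)=44583, p(42)=53174, p(43)=63261, p(44)=75175, p(45)=89134, p(46)=105558, p(47)=124754, p(48)=147273, p(49)=173525, p(50)=204226, p(51)=239943, p(52)=281589, p(53)=329931, p(54)=386155, p(55)=451276, p(56)=526823, p(57)=614154, p(58)=715220, p(59)=831820, p(60)=966467, p(61)=1121505, p(62)=1300156, p(63)=1505499, p(64)=1741630, p(65)=2012558, p(66)=2323520, p(67)=2679689, p(68)=3087735, p(69)=3554345, p(70)=4087968, p(71)=4697205, p(72)=5392783, p(73)=6185689, p(74)=7089500, p(75)=8118264, p(76)=9289091, p(77)=10619863, p(78)=12132164, p(79)=13848650.
Final step: p(80) = p(79) + p(78) - p(75) - p(73) + p(68) + p(65) - p(58) - p(54) + p(45) + p(40) - p(29) - p(23) + p(10) + p(3)
= 13848650 + 12132164 - 8118264 - 6185689 + 3087735 + 2012558 - 715220 - 386155 + 89134 + 37338 - 4565 - 1255 + 42 + 3
= 15796476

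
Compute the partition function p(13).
101

p(n) counts ways to write n as a sum of positive integers (order ignored).
Euler's pentagonal recurrence: p(k) = p(k-1) + p(k-2) - p(k-5) - p(k-7) + p(k-12) + p(k-15) - ... (offsets j(3j∓1)/2, signs ++--, p(0)=1, p(<0)=0).
DP table for k = 0..12: p(0)=1, p(1)=1, p(2)=2, p(3)=3, p(4)=5, p(5)=7, p(6)=11, p(7)=15, p(8)=22, p(9)=30, p(10)=42, p(11)=56, p(12)=77.
Final step: p(13) = p(12) + p(11) - p(8) - p(6) + p(1)
= 77 + 56 - 22 - 11 + 1
= 101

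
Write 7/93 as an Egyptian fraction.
1/14 + 1/261 + 1/113274

Greedy algorithm:
7/93: ceiling(93/7) = 14, use 1/14
5/1302: ceiling(1302/5) = 261, use 1/261
1/113274: ceiling(113274/1) = 113274, use 1/113274
Result: 7/93 = 1/14 + 1/261 + 1/113274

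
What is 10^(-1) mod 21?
19

gcd(10, 21) = 1, so the inverse exists.
Extended Euclidean algorithm on (21, 10):
21 = 2 × 10 + 1  ⟹  1 = (1)·21 + (-2)·10
So (-2)·10 ≡ 1 (mod 21), i.e. 10^(-1) ≡ -2 ≡ 19 (mod 21).
Check: 10 × 19 = 190 ≡ 1 (mod 21)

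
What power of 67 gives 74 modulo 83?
77

Baby-step giant-step with step n = ⌈√83⌉ = 10.
Baby steps 67^j mod 83 (j:value) for j=0..9: 0:1, 1:67, 2:7, 3:54, 4:49, 5:46, 6:11, 7:73, 8:77, 9:13.
Giant-step multiplier: 67^(-10) ≡ 67^(82-10) = 67^72 ≡ 81 (mod 83).
Giant steps γ_i = 74·81^i mod 83: γ_0=74, γ_1=18, γ_2=47, γ_3=72, γ_4=22, γ_5=39, γ_6=5, γ_7=73 (in table at j=7).
x = i·n + j = 7·10 + 7 = 77.
Check: 67^77 ≡ 74 (mod 83).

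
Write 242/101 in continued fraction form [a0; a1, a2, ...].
[2; 2, 1, 1, 9, 2]

Euclidean algorithm steps:
242 = 2 × 101 + 40
101 = 2 × 40 + 21
40 = 1 × 21 + 19
21 = 1 × 19 + 2
19 = 9 × 2 + 1
2 = 2 × 1 + 0
Continued fraction: [2; 2, 1, 1, 9, 2]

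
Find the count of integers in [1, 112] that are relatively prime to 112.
48

112 = 2^4 × 7
φ(n) = n × ∏(1 - 1/p) for each prime p dividing n
φ(112) = 112 × (1 - 1/2) × (1 - 1/7) = 48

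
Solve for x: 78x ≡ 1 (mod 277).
103

gcd(78, 277) = 1, so the inverse exists.
Extended Euclidean algorithm on (277, 78):
277 = 3 × 78 + 43  ⟹  43 = (1)·277 + (-3)·78
78 = 1 × 43 + 35  ⟹  35 = (-1)·277 + (4)·78
43 = 1 × 35 + 8  ⟹  8 = (2)·277 + (-7)·78
35 = 4 × 8 + 3  ⟹  3 = (-9)·277 + (32)·78
8 = 2 × 3 + 2  ⟹  2 = (20)·277 + (-71)·78
3 = 1 × 2 + 1  ⟹  1 = (-29)·277 + (103)·78
So (103)·78 ≡ 1 (mod 277), i.e. 78^(-1) ≡ 103 (mod 277).
Check: 78 × 103 = 8034 ≡ 1 (mod 277)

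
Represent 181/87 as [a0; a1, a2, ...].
[2; 12, 2, 3]

Euclidean algorithm steps:
181 = 2 × 87 + 7
87 = 12 × 7 + 3
7 = 2 × 3 + 1
3 = 3 × 1 + 0
Continued fraction: [2; 12, 2, 3]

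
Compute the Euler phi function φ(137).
136

137 = 137
φ(n) = n × ∏(1 - 1/p) for each prime p dividing n
φ(137) = 137 × (1 - 1/137) = 136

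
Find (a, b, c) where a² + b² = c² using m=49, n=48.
(97, 4704, 4705)

Euclid's formula: a = m² - n², b = 2mn, c = m² + n²
m = 49, n = 48
a = 49² - 48² = 2401 - 2304 = 97
b = 2 × 49 × 48 = 4704
c = 49² + 48² = 2401 + 2304 = 4705
Verification: 97² + 4704² = 9409 + 22127616 = 22137025 = 4705² ✓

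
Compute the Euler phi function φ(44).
20

44 = 2^2 × 11
φ(n) = n × ∏(1 - 1/p) for each prime p dividing n
φ(44) = 44 × (1 - 1/2) × (1 - 1/11) = 20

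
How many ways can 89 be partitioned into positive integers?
49995925

p(n) counts ways to write n as a sum of positive integers (order ignored).
Euler's pentagonal recurrence: p(k) = p(k-1) + p(k-2) - p(k-5) - p(k-7) + p(k-12) + p(k-15) - ... (offsets j(3j∓1)/2, signs ++--, p(0)=1, p(<0)=0).
DP table for k = 0..88: p(0)=1, p(1)=1, p(2)=2, p(3)=3, p(4)=5, p(5)=7, p(6)=11, p(7)=15, p(8)=22, p(9)=30, p(10)=42, p(11)=56, p(12)=77, p(13)=101, p(14)=135, p(15)=176, p(16)=231, p(17)=297, p(18)=385, p(19)=490, p(20)=627, p(21)=792, p(22)=1002, p(23)=1255, p(24)=1575, p(25)=1958, p(26)=2436, p(27)=3010, p(28)=3718, p(29)=4565, p(30)=5604, p(31)=6842, p(32)=8349, p(33)=10143, p(34)=12310, p(35)=14883, p(36)=17977, p(37)=21637, p(38)=26015, p(39)=31185, p(40)=37338, p(41)=44583, p(42)=53174, p(43)=63261, p(44)=75175, p(45)=89134, p(46)=105558, p(47)=124754, p(48)=147273, p(49)=173525, p(50)=204226, p(51)=239943, p(52)=281589, p(53)=329931, p(54)=386155, p(55)=451276, p(56)=526823, p(57)=614154, p(58)=715220, p(59)=831820, p(60)=966467, p(61)=1121505, p(62)=1300156, p(63)=1505499, p(64)=1741630, p(65)=2012558, p(66)=2323520, p(67)=2679689, p(68)=3087735, p(69)=3554345, p(70)=4087968, p(71)=4697205, p(72)=5392783, p(73)=6185689, p(74)=7089500, p(75)=8118264, p(76)=9289091, p(77)=10619863, p(78)=12132164, p(79)=13848650, p(80)=15796476, p(81)=18004327, p(82)=20506255, p(83)=23338469, p(84)=26543660, p(85)=30167357, p(86)=34262962, p(87)=38887673, p(88)=44108109.
Final step: p(89) = p(88) + p(87) - p(84) - p(82) + p(77) + p(74) - p(67) - p(63) + p(54) + p(49) - p(38) - p(32) + p(19) + p(12)
= 44108109 + 38887673 - 26543660 - 20506255 + 10619863 + 7089500 - 2679689 - 1505499 + 386155 + 173525 - 26015 - 8349 + 490 + 77
= 49995925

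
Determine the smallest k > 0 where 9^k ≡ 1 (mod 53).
26

53 is prime, so ord(9) divides φ(53) = 52.
Divisors of 52: 1, 2, 4, 13, 26, 52.
Repeated squaring: 9^1 ≡ 9, 9^2 ≡ 28, 9^4 ≡ 42, 9^8 ≡ 15, 9^16 ≡ 13, 9^32 ≡ 10 (mod 53).
Test 9^d mod 53 for each divisor d in increasing order:
9^1 ≡ 9
9^2 ≡ 28
9^4 ≡ 42
9^13 = 9^8·9^4·9^1 ≡ 52
9^26 = 9^16·9^8·9^2 ≡ 1  ← first divisor giving 1
The order is 26.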